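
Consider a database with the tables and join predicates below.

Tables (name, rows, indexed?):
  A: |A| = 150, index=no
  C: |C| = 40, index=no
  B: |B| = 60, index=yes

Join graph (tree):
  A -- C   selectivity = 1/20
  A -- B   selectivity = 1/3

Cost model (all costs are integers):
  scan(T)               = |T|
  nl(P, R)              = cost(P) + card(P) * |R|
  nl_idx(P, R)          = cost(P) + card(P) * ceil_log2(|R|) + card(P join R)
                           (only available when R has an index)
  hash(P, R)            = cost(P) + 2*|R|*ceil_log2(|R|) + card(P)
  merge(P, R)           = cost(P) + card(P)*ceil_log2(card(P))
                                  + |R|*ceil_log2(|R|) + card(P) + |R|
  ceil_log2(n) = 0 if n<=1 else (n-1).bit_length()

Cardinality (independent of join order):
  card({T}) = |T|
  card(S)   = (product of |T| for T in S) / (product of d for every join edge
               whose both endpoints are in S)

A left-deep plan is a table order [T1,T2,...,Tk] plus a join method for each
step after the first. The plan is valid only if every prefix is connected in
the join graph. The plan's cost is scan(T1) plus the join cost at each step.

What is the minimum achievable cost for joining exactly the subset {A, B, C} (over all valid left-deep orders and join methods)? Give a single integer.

Selinger DP over subsets of {A,B,C}:
  {A}: scan cost=150, card=150
  {C}: scan cost=40, card=40
  {B}: scan cost=60, card=60
  {AC}: card=300; try (C,hash)→780, (A,merge)→1670, (C,merge)→1780, (A,hash)→2480, (A,nl)→6040, (C,nl)→6150; best=780 via (C,hash)
  {AB}: card=3000; try (B,hash)→1020, (A,merge)→1830, (B,merge)→1920, (A,hash)→2520, (B,nl_idx)→4050, (A,nl)→9060 …(+1); best=1020 via (B,hash)
  {ABC}: card=6000; try (B,hash)→1800, (B,merge)→4200, (C,hash)→4500, (B,nl_idx)→8580, (B,nl)→18780, (C,merge)→40300 …(+1); best=1800 via (B,hash)

1800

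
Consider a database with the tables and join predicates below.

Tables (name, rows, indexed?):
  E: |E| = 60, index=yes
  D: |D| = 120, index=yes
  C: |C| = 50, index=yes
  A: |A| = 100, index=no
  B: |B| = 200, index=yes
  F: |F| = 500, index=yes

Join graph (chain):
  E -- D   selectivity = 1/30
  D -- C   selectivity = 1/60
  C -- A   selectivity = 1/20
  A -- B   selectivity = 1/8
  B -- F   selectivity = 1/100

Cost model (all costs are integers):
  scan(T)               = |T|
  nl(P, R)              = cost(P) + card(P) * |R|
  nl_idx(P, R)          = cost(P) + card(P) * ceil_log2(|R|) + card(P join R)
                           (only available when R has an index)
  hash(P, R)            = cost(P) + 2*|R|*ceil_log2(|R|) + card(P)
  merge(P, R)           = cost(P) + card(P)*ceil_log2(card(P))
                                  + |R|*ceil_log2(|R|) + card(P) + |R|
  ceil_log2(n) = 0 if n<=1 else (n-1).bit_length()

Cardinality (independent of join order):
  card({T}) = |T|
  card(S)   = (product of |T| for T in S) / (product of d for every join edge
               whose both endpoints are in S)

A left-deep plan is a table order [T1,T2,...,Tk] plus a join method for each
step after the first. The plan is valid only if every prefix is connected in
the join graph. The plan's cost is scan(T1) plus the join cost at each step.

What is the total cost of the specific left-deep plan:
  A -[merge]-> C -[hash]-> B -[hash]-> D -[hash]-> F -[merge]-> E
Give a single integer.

step 1: scan A: cost=100, card=100
step 2: join C via merge
    card(P join C) = 100*50/(20) = 250
    cost = 100 + 100*7 + 50*6 + 100 + 50 = 1250
step 3: join B via hash
    card(P join B) = 250*200/(8) = 6250
    cost = 1250 + 2*200*8 + 250 = 4700
step 4: join D via hash
    card(P join D) = 6250*120/(60) = 12500
    cost = 4700 + 2*120*7 + 6250 = 12630
step 5: join F via hash
    card(P join F) = 12500*500/(100) = 62500
    cost = 12630 + 2*500*9 + 12500 = 34130
step 6: join E via merge
    card(P join E) = 62500*60/(30) = 125000
    cost = 34130 + 62500*16 + 60*6 + 62500 + 60 = 1097050

1097050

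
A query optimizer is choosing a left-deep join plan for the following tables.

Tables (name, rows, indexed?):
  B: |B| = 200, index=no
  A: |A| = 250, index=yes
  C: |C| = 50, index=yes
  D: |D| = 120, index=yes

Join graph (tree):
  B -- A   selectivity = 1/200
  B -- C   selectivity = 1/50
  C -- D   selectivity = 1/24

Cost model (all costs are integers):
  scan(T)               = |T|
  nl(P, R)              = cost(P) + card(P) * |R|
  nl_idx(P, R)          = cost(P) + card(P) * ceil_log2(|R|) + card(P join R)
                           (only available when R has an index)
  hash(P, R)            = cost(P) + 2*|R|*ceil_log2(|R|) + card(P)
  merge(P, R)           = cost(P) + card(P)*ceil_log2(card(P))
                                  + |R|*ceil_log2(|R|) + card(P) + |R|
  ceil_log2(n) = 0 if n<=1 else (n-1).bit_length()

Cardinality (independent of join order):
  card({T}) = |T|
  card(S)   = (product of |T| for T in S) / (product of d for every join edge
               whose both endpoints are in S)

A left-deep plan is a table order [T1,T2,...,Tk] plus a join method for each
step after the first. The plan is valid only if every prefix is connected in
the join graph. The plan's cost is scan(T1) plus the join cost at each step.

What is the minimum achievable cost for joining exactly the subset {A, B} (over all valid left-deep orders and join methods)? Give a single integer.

Selinger DP over subsets of {A,B}:
  {B}: scan cost=200, card=200
  {A}: scan cost=250, card=250
  {AB}: card=250; try (A,nl_idx)→2050, (B,hash)→3700, (A,merge)→4250, (B,merge)→4300, (A,hash)→4400, (A,nl)→50200 …(+1); best=2050 via (A,nl_idx)

2050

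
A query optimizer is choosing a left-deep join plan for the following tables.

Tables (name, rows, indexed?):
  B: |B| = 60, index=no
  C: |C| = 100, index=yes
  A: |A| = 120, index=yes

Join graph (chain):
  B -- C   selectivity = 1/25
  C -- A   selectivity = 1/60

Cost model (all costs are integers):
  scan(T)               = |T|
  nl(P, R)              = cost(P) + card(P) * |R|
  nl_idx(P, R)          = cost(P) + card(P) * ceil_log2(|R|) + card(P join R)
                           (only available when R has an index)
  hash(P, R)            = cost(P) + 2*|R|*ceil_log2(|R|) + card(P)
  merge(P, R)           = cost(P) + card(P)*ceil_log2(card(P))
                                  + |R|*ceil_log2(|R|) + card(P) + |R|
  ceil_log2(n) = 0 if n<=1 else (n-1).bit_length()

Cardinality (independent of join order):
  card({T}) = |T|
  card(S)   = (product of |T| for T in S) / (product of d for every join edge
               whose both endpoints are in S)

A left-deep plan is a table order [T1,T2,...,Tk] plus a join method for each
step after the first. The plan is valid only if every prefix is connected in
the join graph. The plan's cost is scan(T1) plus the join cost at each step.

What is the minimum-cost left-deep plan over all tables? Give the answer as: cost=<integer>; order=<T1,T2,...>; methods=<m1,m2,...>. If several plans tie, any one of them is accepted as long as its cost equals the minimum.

cost=1920; order=C,A,B; methods=nl_idx,hash

Selinger DP (subsets sized 1..n):
  {B}: scan cost=60, card=60
  {C}: scan cost=100, card=100
  {A}: scan cost=120, card=120
  {BC}: card=240; try (C,nl_idx)→720, (B,hash)→920, (C,merge)→1280, (B,merge)→1320, (C,hash)→1520, (C,nl)→6060 …(+1); best=720 via (C,nl_idx)
  {AC}: card=200; try (A,nl_idx)→1000, (C,nl_idx)→1160, (C,hash)→1640, (A,merge)→1860, (C,merge)→1880, (A,hash)→1880 …(+2); best=1000 via (A,nl_idx)
  {ABC}: card=480; try (B,hash)→1920, (A,hash)→2640, (A,nl_idx)→2880, (B,merge)→3220, (A,merge)→3840, (B,nl)→13000 …(+1); best=1920 via (B,hash)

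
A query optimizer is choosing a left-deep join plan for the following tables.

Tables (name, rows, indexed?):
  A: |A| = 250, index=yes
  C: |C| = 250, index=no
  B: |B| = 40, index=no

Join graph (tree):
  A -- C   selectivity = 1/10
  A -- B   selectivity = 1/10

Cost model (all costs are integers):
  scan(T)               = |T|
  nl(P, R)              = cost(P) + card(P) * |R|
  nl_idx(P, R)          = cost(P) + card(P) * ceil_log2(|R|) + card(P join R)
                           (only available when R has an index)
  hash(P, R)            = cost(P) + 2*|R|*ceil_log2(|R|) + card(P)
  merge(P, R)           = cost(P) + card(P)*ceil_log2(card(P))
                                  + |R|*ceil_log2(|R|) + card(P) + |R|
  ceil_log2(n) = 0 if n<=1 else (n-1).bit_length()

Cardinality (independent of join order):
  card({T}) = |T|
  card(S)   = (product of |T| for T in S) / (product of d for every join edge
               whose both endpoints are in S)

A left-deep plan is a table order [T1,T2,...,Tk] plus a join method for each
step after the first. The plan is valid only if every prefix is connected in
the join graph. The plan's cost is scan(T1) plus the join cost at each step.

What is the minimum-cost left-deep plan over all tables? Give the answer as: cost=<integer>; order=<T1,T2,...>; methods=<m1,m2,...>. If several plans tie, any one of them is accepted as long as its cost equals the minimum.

Selinger DP (subsets sized 1..n):
  {A}: scan cost=250, card=250
  {C}: scan cost=250, card=250
  {B}: scan cost=40, card=40
  {AC}: card=6250; try (C,hash)→4500, (A,hash)→4500, (C,merge)→4750, (A,merge)→4750, (A,nl_idx)→8500, (C,nl)→62750 …(+1); best=4500 via (C,hash)
  {AB}: card=1000; try (B,hash)→980, (A,nl_idx)→1360, (A,merge)→2570, (B,merge)→2780, (A,hash)→4080, (A,nl)→10040 …(+1); best=980 via (B,hash)
  {ABC}: card=25000; try (C,hash)→5980, (B,hash)→11230, (C,merge)→14230, (B,merge)→92280, (C,nl)→250980, (B,nl)→254500; best=5980 via (C,hash)

cost=5980; order=A,B,C; methods=hash,hash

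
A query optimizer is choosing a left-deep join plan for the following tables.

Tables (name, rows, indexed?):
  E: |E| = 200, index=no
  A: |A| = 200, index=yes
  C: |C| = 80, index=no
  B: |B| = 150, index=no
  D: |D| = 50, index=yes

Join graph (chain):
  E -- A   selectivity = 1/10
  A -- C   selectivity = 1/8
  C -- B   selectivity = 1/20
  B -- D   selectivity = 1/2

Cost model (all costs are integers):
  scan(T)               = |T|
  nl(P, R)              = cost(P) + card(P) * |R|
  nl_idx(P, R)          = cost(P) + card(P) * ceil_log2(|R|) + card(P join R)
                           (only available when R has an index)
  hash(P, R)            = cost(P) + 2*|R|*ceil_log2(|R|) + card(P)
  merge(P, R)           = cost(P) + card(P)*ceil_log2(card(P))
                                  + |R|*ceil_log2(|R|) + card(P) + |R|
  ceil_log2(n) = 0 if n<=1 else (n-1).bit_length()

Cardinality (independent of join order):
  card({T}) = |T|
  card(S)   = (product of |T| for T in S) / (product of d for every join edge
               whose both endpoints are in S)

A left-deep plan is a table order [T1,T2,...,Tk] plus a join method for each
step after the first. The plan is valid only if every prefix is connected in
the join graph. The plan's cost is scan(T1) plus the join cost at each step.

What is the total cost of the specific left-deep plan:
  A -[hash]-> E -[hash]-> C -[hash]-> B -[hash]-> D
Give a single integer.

step 1: scan A: cost=200, card=200
step 2: join E via hash
    card(P join E) = 200*200/(10) = 4000
    cost = 200 + 2*200*8 + 200 = 3600
step 3: join C via hash
    card(P join C) = 4000*80/(8) = 40000
    cost = 3600 + 2*80*7 + 4000 = 8720
step 4: join B via hash
    card(P join B) = 40000*150/(20) = 300000
    cost = 8720 + 2*150*8 + 40000 = 51120
step 5: join D via hash
    card(P join D) = 300000*50/(2) = 7500000
    cost = 51120 + 2*50*6 + 300000 = 351720

351720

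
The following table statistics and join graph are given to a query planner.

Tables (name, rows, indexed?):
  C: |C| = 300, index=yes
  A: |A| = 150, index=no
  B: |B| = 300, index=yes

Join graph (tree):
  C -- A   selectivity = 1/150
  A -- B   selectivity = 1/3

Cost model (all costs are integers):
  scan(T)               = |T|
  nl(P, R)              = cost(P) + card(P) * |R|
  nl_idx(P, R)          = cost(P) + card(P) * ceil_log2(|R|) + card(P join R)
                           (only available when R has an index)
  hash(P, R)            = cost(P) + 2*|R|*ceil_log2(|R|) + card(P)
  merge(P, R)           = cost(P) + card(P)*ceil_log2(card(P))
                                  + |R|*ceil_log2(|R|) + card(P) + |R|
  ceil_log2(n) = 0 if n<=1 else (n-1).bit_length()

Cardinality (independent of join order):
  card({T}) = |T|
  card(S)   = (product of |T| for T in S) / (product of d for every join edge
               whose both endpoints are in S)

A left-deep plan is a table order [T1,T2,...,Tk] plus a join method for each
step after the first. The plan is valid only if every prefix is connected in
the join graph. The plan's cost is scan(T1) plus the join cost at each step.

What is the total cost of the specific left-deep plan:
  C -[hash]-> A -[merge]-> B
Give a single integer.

step 1: scan C: cost=300, card=300
step 2: join A via hash
    card(P join A) = 300*150/(150) = 300
    cost = 300 + 2*150*8 + 300 = 3000
step 3: join B via merge
    card(P join B) = 300*300/(3) = 30000
    cost = 3000 + 300*9 + 300*9 + 300 + 300 = 9000

9000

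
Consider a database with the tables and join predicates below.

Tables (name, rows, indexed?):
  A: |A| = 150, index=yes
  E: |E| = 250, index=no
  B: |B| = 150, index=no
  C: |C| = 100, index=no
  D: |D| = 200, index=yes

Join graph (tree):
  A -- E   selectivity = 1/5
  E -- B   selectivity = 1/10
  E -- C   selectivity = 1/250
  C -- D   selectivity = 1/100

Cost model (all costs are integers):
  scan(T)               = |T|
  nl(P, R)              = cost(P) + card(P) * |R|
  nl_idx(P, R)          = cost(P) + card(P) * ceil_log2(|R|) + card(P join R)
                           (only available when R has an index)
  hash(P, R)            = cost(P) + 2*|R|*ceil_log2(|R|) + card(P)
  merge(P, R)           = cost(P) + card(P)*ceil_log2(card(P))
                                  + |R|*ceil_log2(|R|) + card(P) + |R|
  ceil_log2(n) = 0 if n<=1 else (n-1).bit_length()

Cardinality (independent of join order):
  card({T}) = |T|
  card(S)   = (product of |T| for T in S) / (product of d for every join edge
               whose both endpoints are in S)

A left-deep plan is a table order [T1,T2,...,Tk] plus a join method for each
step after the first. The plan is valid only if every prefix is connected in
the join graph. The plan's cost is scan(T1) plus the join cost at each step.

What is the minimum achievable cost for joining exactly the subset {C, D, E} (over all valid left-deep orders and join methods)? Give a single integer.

2900

Selinger DP over subsets of {C,D,E}:
  {E}: scan cost=250, card=250
  {C}: scan cost=100, card=100
  {D}: scan cost=200, card=200
  {CE}: card=100; try (C,hash)→1900, (E,merge)→3150, (C,merge)→3300, (E,hash)→4200, (E,nl)→25100, (C,nl)→25250; best=1900 via (C,hash)
  {CD}: card=200; try (D,nl_idx)→1100, (C,hash)→1800, (D,merge)→2700, (C,merge)→2800, (D,hash)→3400, (D,nl)→20100 …(+1); best=1100 via (D,nl_idx)
  {CDE}: card=200; try (D,nl_idx)→2900, (D,merge)→4500, (E,merge)→5150, (D,hash)→5200, (E,hash)→5300, (D,nl)→21900 …(+1); best=2900 via (D,nl_idx)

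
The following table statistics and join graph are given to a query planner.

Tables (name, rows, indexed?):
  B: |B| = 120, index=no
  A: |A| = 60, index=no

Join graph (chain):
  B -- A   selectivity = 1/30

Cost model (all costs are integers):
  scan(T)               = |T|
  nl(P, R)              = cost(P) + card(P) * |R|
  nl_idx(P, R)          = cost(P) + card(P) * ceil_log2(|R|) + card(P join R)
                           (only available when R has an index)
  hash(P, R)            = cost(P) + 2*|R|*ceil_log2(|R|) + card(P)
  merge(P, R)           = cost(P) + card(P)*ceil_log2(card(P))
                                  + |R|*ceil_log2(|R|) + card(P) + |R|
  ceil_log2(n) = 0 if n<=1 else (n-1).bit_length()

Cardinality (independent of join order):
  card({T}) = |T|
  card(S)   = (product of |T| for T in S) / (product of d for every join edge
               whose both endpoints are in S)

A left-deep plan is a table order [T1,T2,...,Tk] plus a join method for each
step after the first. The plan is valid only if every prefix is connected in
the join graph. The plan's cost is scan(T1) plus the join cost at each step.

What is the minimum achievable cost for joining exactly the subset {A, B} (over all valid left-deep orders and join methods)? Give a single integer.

960

Selinger DP over subsets of {A,B}:
  {B}: scan cost=120, card=120
  {A}: scan cost=60, card=60
  {AB}: card=240; try (A,hash)→960, (B,merge)→1440, (A,merge)→1500, (B,hash)→1800, (B,nl)→7260, (A,nl)→7320; best=960 via (A,hash)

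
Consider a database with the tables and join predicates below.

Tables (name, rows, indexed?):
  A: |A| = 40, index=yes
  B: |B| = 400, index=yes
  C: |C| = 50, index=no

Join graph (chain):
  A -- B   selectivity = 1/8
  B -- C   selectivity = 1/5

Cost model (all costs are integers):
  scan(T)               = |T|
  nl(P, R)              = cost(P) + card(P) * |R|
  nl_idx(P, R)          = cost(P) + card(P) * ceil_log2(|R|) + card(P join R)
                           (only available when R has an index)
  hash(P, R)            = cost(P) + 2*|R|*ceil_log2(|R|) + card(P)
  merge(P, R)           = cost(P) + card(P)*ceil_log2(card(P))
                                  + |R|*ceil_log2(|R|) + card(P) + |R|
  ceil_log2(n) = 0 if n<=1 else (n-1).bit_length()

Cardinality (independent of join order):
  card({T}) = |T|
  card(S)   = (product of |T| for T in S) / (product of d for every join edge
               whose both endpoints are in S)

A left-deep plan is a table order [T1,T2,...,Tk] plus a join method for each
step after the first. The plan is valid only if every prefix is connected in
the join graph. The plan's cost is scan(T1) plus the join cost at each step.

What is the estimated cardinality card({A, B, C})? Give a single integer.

Tables in S: A(40), B(400), C(50)
Edges inside S: A-B(d=8), B-C(d=5)
numerator = 40 * 400 * 50 = 800000
denominator = 8 * 5 = 40
card(S) = 800000 / 40 = 20000

20000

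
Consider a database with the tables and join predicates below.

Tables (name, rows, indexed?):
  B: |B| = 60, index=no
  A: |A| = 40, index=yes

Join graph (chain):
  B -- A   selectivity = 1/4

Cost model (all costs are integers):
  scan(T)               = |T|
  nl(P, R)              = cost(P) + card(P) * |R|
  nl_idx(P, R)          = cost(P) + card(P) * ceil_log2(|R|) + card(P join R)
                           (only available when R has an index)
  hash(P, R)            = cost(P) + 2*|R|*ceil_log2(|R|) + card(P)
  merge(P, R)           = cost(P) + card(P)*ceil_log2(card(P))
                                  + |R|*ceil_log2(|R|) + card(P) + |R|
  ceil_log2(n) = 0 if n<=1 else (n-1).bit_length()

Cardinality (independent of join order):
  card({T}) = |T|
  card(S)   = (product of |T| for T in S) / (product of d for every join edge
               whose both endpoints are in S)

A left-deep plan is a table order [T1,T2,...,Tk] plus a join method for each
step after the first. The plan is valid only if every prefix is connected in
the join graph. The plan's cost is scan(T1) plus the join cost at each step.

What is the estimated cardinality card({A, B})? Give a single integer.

Tables in S: A(40), B(60)
Edges inside S: B-A(d=4)
numerator = 40 * 60 = 2400
denominator = 4 = 4
card(S) = 2400 / 4 = 600

600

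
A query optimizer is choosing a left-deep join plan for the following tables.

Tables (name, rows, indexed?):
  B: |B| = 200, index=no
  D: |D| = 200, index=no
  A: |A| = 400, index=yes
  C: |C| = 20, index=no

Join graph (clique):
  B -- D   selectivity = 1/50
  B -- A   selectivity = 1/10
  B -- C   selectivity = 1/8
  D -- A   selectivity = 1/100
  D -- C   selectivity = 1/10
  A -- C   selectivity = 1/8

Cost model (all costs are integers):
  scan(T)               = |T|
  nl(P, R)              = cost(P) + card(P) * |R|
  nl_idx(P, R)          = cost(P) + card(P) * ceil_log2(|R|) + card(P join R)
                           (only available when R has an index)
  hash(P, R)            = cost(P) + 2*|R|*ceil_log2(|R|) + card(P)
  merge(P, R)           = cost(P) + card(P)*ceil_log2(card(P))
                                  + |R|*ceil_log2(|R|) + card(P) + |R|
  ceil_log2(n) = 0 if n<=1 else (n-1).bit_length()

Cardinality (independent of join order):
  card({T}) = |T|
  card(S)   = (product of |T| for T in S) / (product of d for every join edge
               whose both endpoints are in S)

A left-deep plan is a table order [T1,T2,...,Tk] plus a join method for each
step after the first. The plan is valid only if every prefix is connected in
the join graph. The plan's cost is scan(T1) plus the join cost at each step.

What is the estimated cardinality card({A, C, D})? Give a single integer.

200

Tables in S: A(400), C(20), D(200)
Edges inside S: D-A(d=100), D-C(d=10), A-C(d=8)
numerator = 400 * 20 * 200 = 1600000
denominator = 100 * 10 * 8 = 8000
card(S) = 1600000 / 8000 = 200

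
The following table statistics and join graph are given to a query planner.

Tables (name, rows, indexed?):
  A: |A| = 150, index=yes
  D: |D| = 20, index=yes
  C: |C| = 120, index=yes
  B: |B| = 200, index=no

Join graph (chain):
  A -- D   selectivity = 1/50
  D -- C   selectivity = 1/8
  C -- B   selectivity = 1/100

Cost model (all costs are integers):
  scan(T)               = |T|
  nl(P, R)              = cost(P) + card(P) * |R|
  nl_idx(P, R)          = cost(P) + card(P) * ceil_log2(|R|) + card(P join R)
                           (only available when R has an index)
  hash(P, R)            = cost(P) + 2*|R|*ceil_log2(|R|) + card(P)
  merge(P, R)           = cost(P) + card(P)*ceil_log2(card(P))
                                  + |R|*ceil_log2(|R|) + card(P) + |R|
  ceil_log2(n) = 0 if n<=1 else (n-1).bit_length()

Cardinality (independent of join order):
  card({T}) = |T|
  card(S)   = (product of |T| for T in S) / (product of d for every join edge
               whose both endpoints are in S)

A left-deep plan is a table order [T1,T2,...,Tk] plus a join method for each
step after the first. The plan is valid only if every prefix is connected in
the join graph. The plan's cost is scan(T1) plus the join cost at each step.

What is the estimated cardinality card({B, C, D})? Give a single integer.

Tables in S: B(200), C(120), D(20)
Edges inside S: D-C(d=8), C-B(d=100)
numerator = 200 * 120 * 20 = 480000
denominator = 8 * 100 = 800
card(S) = 480000 / 800 = 600

600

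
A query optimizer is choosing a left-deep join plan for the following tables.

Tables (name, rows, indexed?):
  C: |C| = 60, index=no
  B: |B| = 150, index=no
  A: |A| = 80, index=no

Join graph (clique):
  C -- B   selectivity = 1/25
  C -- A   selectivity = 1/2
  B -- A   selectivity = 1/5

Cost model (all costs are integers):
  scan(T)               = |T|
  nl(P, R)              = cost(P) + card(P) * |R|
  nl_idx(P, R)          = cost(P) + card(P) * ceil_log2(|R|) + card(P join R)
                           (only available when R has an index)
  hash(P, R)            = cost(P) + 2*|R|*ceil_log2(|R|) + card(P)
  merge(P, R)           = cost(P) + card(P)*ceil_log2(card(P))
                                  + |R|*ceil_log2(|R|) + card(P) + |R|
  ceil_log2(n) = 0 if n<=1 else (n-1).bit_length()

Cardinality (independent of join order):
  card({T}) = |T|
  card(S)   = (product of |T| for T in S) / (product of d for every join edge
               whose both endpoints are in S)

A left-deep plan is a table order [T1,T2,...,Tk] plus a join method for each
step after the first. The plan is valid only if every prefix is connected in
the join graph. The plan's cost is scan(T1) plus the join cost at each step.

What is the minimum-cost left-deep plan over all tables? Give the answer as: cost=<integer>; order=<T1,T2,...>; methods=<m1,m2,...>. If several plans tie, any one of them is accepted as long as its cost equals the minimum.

cost=2500; order=B,C,A; methods=hash,hash

Selinger DP (subsets sized 1..n):
  {C}: scan cost=60, card=60
  {B}: scan cost=150, card=150
  {A}: scan cost=80, card=80
  {BC}: card=360; try (C,hash)→1020, (B,merge)→1830, (C,merge)→1920, (B,hash)→2520, (B,nl)→9060, (C,nl)→9150; best=1020 via (C,hash)
  {AC}: card=2400; try (C,hash)→880, (A,merge)→1120, (C,merge)→1140, (A,hash)→1240, (A,nl)→4860, (C,nl)→4880; best=880 via (C,hash)
  {AB}: card=2400; try (A,hash)→1420, (B,merge)→2070, (A,merge)→2140, (B,hash)→2560, (B,nl)→12080, (A,nl)→12150; best=1420 via (A,hash)
  {ABC}: card=2880; try (A,hash)→2500, (C,hash)→4540, (A,merge)→5260, (B,hash)→5680, (A,nl)→29820, (C,merge)→33040 …(+3); best=2500 via (A,hash)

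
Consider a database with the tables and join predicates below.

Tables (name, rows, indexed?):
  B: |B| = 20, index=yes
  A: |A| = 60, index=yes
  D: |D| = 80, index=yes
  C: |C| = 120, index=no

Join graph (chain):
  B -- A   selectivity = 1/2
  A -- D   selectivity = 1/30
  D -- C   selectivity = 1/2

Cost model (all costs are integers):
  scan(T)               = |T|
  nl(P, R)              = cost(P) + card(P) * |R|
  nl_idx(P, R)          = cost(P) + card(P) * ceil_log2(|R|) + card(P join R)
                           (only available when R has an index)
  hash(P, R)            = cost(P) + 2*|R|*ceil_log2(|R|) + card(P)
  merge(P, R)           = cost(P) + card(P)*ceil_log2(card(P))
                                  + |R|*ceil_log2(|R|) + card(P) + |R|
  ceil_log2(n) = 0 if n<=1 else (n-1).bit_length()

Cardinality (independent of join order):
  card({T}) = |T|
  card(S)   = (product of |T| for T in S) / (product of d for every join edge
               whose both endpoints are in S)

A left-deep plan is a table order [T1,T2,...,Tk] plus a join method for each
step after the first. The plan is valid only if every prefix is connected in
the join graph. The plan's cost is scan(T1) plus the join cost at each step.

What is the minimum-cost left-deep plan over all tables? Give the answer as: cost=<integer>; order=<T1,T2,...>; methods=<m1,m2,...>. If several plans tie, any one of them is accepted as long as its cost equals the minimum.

Selinger DP (subsets sized 1..n):
  {B}: scan cost=20, card=20
  {A}: scan cost=60, card=60
  {D}: scan cost=80, card=80
  {C}: scan cost=120, card=120
  {AB}: card=600; try (B,hash)→320, (A,merge)→560, (B,merge)→600, (A,nl_idx)→740, (A,hash)→760, (B,nl_idx)→960 …(+2); best=320 via (B,hash)
  {AD}: card=160; try (D,nl_idx)→640, (A,nl_idx)→720, (A,hash)→880, (D,merge)→1120, (A,merge)→1140, (D,hash)→1240 …(+2); best=640 via (D,nl_idx)
  {CD}: card=4800; try (D,hash)→1360, (C,merge)→1680, (D,merge)→1720, (C,hash)→1840, (D,nl_idx)→5760, (C,nl)→9680 …(+1); best=1360 via (D,hash)
  {ABD}: card=1600; try (B,hash)→1000, (D,hash)→2040, (B,merge)→2200, (B,nl_idx)→3040, (B,nl)→3840, (D,nl_idx)→6120 …(+2); best=1000 via (B,hash)
  {ACD}: card=9600; try (C,hash)→2480, (C,merge)→3040, (A,hash)→6880, (C,nl)→19840, (A,nl_idx)→39760, (A,merge)→68980 …(+1); best=2480 via (C,hash)
  {ABCD}: card=96000; try (C,hash)→4280, (B,hash)→12280, (C,merge)→21160, (B,nl_idx)→146480, (B,merge)→146600, (C,nl)→193000 …(+1); best=4280 via (C,hash)

cost=4280; order=A,D,B,C; methods=nl_idx,hash,hash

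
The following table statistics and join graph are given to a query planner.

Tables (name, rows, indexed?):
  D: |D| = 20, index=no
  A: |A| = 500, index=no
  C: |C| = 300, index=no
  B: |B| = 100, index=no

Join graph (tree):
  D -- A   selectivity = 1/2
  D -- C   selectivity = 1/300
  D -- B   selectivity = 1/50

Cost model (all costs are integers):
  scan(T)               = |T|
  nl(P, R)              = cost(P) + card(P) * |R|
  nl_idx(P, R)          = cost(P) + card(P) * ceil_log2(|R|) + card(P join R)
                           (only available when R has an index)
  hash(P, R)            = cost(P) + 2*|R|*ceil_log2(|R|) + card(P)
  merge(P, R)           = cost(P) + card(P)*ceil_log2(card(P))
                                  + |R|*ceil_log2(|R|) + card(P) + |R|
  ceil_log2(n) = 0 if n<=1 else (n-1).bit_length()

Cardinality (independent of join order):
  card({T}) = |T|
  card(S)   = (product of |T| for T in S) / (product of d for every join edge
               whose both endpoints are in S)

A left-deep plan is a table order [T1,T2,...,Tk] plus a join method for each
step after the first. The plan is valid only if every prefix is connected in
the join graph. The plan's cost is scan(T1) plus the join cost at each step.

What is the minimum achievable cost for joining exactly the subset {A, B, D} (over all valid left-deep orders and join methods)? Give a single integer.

5680

Selinger DP over subsets of {A,B,D}:
  {D}: scan cost=20, card=20
  {A}: scan cost=500, card=500
  {B}: scan cost=100, card=100
  {AD}: card=5000; try (D,hash)→1200, (A,merge)→5140, (D,merge)→5620, (A,hash)→9040, (A,nl)→10020, (D,nl)→10500; best=1200 via (D,hash)
  {BD}: card=40; try (D,hash)→400, (B,merge)→940, (D,merge)→1020, (B,hash)→1440, (B,nl)→2020, (D,nl)→2100; best=400 via (D,hash)
  {ABD}: card=10000; try (A,merge)→5680, (B,hash)→7600, (A,hash)→9440, (A,nl)→20400, (B,merge)→72000, (B,nl)→501200; best=5680 via (A,merge)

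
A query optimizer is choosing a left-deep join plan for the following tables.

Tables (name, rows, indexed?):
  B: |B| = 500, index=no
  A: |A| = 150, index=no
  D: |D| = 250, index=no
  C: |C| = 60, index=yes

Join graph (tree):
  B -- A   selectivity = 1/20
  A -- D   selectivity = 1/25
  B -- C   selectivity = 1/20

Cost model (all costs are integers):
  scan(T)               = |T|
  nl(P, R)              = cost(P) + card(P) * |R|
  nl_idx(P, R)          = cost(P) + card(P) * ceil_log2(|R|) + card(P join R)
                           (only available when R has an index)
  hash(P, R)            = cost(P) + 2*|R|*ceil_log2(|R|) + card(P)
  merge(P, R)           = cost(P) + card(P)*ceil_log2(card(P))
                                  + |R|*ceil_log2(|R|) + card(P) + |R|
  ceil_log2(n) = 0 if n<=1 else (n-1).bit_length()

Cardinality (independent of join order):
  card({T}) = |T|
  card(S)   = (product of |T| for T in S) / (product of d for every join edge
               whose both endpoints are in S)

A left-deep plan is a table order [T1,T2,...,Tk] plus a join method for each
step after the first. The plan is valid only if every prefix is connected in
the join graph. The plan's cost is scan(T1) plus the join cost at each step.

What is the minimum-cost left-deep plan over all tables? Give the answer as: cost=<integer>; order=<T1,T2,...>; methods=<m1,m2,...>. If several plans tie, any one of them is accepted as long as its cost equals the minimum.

cost=20870; order=B,C,A,D; methods=hash,hash,hash

Selinger DP (subsets sized 1..n):
  {B}: scan cost=500, card=500
  {A}: scan cost=150, card=150
  {D}: scan cost=250, card=250
  {C}: scan cost=60, card=60
  {AB}: card=3750; try (A,hash)→3400, (B,merge)→6500, (A,merge)→6850, (B,hash)→9300, (B,nl)→75150, (A,nl)→75500; best=3400 via (A,hash)
  {BC}: card=1500; try (C,hash)→1720, (C,nl_idx)→5000, (B,merge)→5480, (C,merge)→5920, (B,hash)→9120, (B,nl)→30060 …(+1); best=1720 via (C,hash)
  {AD}: card=1500; try (A,hash)→2900, (D,merge)→3750, (A,merge)→3850, (D,hash)→4300, (D,nl)→37650, (A,nl)→37750; best=2900 via (A,hash)
  {ABD}: card=37500; try (D,hash)→11150, (B,hash)→13400, (B,merge)→25900, (D,merge)→54400, (B,nl)→752900, (D,nl)→940900; best=11150 via (D,hash)
  {ABC}: card=11250; try (A,hash)→5620, (C,hash)→7870, (A,merge)→21070, (C,nl_idx)→37150, (C,merge)→52570, (A,nl)→226720 …(+1); best=5620 via (A,hash)
  {ABCD}: card=112500; try (D,hash)→20870, (C,hash)→49370, (D,merge)→176620, (C,nl_idx)→348650, (C,merge)→649070, (C,nl)→2261150 …(+1); best=20870 via (D,hash)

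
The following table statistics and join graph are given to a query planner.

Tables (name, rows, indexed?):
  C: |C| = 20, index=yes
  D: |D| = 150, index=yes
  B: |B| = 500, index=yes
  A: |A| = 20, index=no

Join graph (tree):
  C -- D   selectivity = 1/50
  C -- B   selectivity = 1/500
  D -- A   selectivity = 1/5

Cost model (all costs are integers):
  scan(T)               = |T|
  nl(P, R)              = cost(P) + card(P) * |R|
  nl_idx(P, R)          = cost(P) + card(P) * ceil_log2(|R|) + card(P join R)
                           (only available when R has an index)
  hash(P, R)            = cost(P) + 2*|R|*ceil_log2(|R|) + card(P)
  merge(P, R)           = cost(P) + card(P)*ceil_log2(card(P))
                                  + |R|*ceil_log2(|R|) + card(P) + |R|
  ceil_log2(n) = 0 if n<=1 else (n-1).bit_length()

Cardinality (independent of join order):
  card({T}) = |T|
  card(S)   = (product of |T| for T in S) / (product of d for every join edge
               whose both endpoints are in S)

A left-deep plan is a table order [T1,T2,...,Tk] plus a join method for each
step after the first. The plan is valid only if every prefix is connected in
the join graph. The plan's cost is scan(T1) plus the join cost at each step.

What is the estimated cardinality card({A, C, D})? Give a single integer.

Tables in S: A(20), C(20), D(150)
Edges inside S: C-D(d=50), D-A(d=5)
numerator = 20 * 20 * 150 = 60000
denominator = 50 * 5 = 250
card(S) = 60000 / 250 = 240

240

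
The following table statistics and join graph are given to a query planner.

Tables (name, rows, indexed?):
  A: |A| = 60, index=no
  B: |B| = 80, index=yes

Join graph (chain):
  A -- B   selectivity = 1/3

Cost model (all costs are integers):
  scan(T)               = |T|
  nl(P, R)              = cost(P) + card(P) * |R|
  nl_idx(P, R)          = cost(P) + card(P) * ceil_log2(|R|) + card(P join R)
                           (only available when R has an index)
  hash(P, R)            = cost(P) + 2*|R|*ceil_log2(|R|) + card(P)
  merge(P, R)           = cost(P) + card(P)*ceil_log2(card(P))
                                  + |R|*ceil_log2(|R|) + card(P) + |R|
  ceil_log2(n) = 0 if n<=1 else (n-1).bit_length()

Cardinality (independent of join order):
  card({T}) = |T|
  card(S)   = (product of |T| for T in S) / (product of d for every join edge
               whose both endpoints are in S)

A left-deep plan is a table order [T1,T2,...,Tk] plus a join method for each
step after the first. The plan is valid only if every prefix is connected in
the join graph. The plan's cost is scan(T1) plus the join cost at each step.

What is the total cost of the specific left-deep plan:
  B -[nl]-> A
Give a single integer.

4880

step 1: scan B: cost=80, card=80
step 2: join A via nl
    card(P join A) = 80*60/(3) = 1600
    cost = 80 + 80*60 = 4880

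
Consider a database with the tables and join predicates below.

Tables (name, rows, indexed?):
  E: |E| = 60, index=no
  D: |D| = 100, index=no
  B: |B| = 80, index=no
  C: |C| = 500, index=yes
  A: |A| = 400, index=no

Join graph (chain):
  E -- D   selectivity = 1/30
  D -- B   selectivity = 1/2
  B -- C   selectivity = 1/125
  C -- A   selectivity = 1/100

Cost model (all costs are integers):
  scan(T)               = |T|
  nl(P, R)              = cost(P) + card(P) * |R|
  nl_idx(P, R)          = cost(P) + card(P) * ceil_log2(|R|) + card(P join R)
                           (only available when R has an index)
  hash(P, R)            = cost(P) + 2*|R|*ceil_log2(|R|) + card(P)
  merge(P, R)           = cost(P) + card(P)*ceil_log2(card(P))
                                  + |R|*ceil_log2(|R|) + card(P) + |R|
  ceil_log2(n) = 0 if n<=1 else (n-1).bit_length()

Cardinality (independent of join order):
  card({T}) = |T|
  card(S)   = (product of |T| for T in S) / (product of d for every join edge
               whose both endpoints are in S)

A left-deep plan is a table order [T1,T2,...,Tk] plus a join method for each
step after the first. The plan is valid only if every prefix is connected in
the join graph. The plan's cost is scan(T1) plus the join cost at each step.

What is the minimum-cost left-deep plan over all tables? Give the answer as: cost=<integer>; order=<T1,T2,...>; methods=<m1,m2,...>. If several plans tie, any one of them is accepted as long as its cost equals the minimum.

Selinger DP (subsets sized 1..n):
  {E}: scan cost=60, card=60
  {D}: scan cost=100, card=100
  {B}: scan cost=80, card=80
  {C}: scan cost=500, card=500
  {A}: scan cost=400, card=400
  {DE}: card=200; try (E,hash)→920, (D,merge)→1280, (E,merge)→1320, (D,hash)→1520, (D,nl)→6060, (E,nl)→6100; best=920 via (E,hash)
  {BD}: card=4000; try (B,hash)→1320, (D,merge)→1520, (B,merge)→1540, (D,hash)→1560, (D,nl)→8080, (B,nl)→8100; best=1320 via (B,hash)
  {BC}: card=320; try (C,nl_idx)→1120, (B,hash)→2120, (C,merge)→5720, (B,merge)→6140, (C,hash)→9160, (C,nl)→40080 …(+1); best=1120 via (C,nl_idx)
  {AC}: card=2000; try (C,nl_idx)→6000, (A,hash)→8200, (C,merge)→9400, (A,merge)→9500, (C,hash)→9800, (C,nl)→200400 …(+1); best=6000 via (C,nl_idx)
  {BDE}: card=8000; try (B,hash)→2240, (B,merge)→3360, (E,hash)→6040, (B,nl)→16920, (E,merge)→53740, (E,nl)→241320; best=2240 via (B,hash)
  {BCD}: card=16000; try (D,hash)→2840, (D,merge)→5120, (C,hash)→14320, (D,nl)→33120, (C,nl_idx)→53320, (C,merge)→58320 …(+1); best=2840 via (D,hash)
  {ABC}: card=1280; try (A,merge)→8320, (A,hash)→8640, (B,hash)→9120, (B,merge)→30640, (A,nl)→129120, (B,nl)→166000; best=8320 via (A,merge)
  {BCDE}: card=32000; try (C,hash)→19240, (E,hash)→19560, (C,nl_idx)→106240, (C,merge)→119240, (E,merge)→243260, (E,nl)→962840 …(+1); best=19240 via (C,hash)
  {ABCD}: card=64000; try (D,hash)→11000, (D,merge)→24480, (A,hash)→26040, (D,nl)→136320, (A,merge)→246840, (A,nl)→6402840; best=11000 via (D,hash)
  {ABCDE}: card=128000; try (A,hash)→58440, (E,hash)→75720, (A,merge)→535240, (E,merge)→1099420, (E,nl)→3851000, (A,nl)→12819240; best=58440 via (A,hash)

cost=58440; order=D,E,B,C,A; methods=hash,hash,hash,hash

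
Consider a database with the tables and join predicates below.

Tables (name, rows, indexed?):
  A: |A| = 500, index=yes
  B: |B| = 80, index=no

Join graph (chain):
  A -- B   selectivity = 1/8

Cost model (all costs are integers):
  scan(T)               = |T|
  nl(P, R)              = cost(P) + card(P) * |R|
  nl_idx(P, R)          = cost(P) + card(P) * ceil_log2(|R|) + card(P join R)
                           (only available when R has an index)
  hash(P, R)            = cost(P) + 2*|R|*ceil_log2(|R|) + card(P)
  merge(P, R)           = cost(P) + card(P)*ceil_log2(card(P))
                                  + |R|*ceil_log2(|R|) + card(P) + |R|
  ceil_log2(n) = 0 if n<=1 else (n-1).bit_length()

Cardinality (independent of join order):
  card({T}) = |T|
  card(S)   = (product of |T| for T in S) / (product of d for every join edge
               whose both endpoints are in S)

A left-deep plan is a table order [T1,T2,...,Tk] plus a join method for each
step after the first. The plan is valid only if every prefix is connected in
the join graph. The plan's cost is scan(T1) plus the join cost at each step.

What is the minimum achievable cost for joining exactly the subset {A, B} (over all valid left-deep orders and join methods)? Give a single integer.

Selinger DP over subsets of {A,B}:
  {A}: scan cost=500, card=500
  {B}: scan cost=80, card=80
  {AB}: card=5000; try (B,hash)→2120, (A,merge)→5720, (A,nl_idx)→5800, (B,merge)→6140, (A,hash)→9160, (A,nl)→40080 …(+1); best=2120 via (B,hash)

2120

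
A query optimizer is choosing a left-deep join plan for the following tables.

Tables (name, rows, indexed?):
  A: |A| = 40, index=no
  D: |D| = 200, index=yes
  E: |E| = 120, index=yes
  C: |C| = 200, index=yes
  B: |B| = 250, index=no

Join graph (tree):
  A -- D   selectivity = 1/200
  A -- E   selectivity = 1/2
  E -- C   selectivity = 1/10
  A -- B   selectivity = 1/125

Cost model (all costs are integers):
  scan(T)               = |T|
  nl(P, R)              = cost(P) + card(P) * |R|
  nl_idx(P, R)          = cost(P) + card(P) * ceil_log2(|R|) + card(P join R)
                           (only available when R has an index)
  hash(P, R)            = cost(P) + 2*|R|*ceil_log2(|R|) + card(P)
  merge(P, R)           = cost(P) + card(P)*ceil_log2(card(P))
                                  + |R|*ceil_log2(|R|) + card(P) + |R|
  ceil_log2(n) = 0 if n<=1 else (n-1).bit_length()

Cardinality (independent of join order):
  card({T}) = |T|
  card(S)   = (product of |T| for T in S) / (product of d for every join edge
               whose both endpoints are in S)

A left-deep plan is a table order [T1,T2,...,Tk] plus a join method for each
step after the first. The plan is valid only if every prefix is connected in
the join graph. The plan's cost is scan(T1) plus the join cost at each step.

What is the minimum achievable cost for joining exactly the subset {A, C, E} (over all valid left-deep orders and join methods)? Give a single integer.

Selinger DP over subsets of {A,C,E}:
  {A}: scan cost=40, card=40
  {E}: scan cost=120, card=120
  {C}: scan cost=200, card=200
  {AE}: card=2400; try (A,hash)→720, (E,merge)→1280, (A,merge)→1360, (E,hash)→1760, (E,nl_idx)→2720, (E,nl)→4840 …(+1); best=720 via (A,hash)
  {CE}: card=2400; try (E,hash)→2080, (C,merge)→2880, (E,merge)→2960, (C,hash)→3440, (C,nl_idx)→3480, (E,nl_idx)→4000 …(+2); best=2080 via (E,hash)
  {ACE}: card=48000; try (A,hash)→4960, (C,hash)→6320, (A,merge)→33560, (C,merge)→33720, (C,nl_idx)→67920, (A,nl)→98080 …(+1); best=4960 via (A,hash)

4960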